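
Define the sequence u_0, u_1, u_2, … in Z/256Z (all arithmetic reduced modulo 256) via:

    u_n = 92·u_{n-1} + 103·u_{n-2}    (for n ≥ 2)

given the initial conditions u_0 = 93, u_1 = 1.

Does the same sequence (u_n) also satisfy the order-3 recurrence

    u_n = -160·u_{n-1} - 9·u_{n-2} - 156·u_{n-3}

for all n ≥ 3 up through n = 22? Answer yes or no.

Terms u_0..u_22: 93, 1, 199, 235, 133, 89, 127, 115, 109, 113, 119, 59, 21, 73, 175, 67, 125, 225, 39, 139, 165, 57, 223
n=3: candidate gives 235, actual u_3 = 235 ✓
n=4: candidate gives 133, actual u_4 = 133 ✓
n=5: candidate gives 89, actual u_5 = 89 ✓
n=6: candidate gives 127, actual u_6 = 127 ✓
n=7: candidate gives 115, actual u_7 = 115 ✓
n=8: candidate gives 109, actual u_8 = 109 ✓
n=9: candidate gives 113, actual u_9 = 113 ✓
n=10: candidate gives 119, actual u_10 = 119 ✓
n=11: candidate gives 59, actual u_11 = 59 ✓
n=12: candidate gives 21, actual u_12 = 21 ✓
n=13: candidate gives 73, actual u_13 = 73 ✓
n=14: candidate gives 175, actual u_14 = 175 ✓
n=15: candidate gives 67, actual u_15 = 67 ✓
n=16: candidate gives 125, actual u_16 = 125 ✓
n=17: candidate gives 225, actual u_17 = 225 ✓
n=18: candidate gives 39, actual u_18 = 39 ✓
n=19: candidate gives 139, actual u_19 = 139 ✓
n=20: candidate gives 165, actual u_20 = 165 ✓
n=21: candidate gives 57, actual u_21 = 57 ✓
n=22: candidate gives 223, actual u_22 = 223 ✓

yes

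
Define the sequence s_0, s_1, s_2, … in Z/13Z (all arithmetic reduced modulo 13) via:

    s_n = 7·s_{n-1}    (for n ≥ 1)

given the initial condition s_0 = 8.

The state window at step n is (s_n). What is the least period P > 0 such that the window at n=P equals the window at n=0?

12

n=0: window = (8)
n=1: window = (4)
n=2: window = (2)
n=3: window = (1)
n=4: window = (7)
n=5: window = (10)
n=6: window = (5)
n=7: window = (9)
n=8: window = (11)
n=9: window = (12)
n=10: window = (6)
n=11: window = (3)
n=12: window = (8)
window at n=12 equals window at n=0 → period = 12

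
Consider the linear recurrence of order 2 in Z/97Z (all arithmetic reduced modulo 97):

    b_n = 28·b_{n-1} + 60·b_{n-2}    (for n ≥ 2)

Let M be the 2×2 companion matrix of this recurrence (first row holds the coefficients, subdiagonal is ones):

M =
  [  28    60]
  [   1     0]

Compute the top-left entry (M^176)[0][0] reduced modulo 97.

(M^176)[0][0] is the top entry after applying M 176 times to the unit state (1, 0). Equivalently it is h_{177} for the auxiliary sequence (h_n) obeying the same recurrence with h_1 = 1 and h_i = 0 for 0 ≤ i < 1:
h_2 = 28·1 + 60·0 = 28
h_3 = 28·28 + 60·1 = 68
h_4 = 28·68 + 60·28 = 92
h_5 = 28·92 + 60·68 = 60
h_6 = 28·60 + 60·92 = 22
h_7 = 28·22 + 60·60 = 45
Continuing the recurrence:
  h_8 = 58;  h_9 = 56;  h_10 = 4;  h_11 = 77;  h_12 = 68;  h_13 = 25
  h_14 = 27;  h_15 = 25;  h_16 = 89;  h_17 = 15;  h_18 = 37;  h_19 = 93
  h_20 = 71;  h_21 = 2;  h_22 = 48;  h_23 = 9;  h_24 = 28;  h_25 = 63
  h_26 = 49;  h_27 = 11;  h_28 = 47;  h_29 = 36;  h_30 = 45;  h_31 = 25
  h_32 = 5;  h_33 = 88;  h_34 = 48;  h_35 = 28;  h_36 = 75;  h_37 = 94
  h_38 = 51;  h_39 = 84;  h_40 = 77;  h_41 = 18;  h_42 = 80;  h_43 = 22
  h_44 = 81;  h_45 = 96;  h_46 = 79;  h_47 = 18;  h_48 = 6;  h_49 = 84
  h_50 = 93;  h_51 = 78;  h_52 = 4;  h_53 = 39;  h_54 = 71;  h_55 = 60
  h_56 = 23;  h_57 = 73;  h_58 = 29;  h_59 = 51;  h_60 = 64;  h_61 = 2
  h_62 = 16;  h_63 = 83;  h_64 = 83;  h_65 = 29;  h_66 = 69;  h_67 = 83
  h_68 = 62;  h_69 = 23;  h_70 = 96;  h_71 = 91;  h_72 = 63;  h_73 = 46
  h_74 = 24;  h_75 = 37;  h_76 = 51;  h_77 = 59;  h_78 = 56;  h_79 = 64
  h_80 = 11;  h_81 = 74;  h_82 = 16;  h_83 = 38;  h_84 = 84;  h_85 = 73
  h_86 = 3;  h_87 = 2;  h_88 = 42;  h_89 = 35;  h_90 = 8;  h_91 = 93
  h_92 = 77;  h_93 = 73;  h_94 = 68;  h_95 = 76;  h_96 = 0;  h_97 = 1
  h_98 = 28;  h_99 = 68;  h_100 = 92;  h_101 = 60;  h_102 = 22;  h_103 = 45
  h_104 = 58;  h_105 = 56;  h_106 = 4;  h_107 = 77;  h_108 = 68;  h_109 = 25
  h_110 = 27;  h_111 = 25;  h_112 = 89;  h_113 = 15;  h_114 = 37;  h_115 = 93
  h_116 = 71;  h_117 = 2;  h_118 = 48;  h_119 = 9;  h_120 = 28;  h_121 = 63
  h_122 = 49;  h_123 = 11;  h_124 = 47;  h_125 = 36;  h_126 = 45;  h_127 = 25
  h_128 = 5;  h_129 = 88;  h_130 = 48;  h_131 = 28;  h_132 = 75;  h_133 = 94
  h_134 = 51;  h_135 = 84;  h_136 = 77;  h_137 = 18;  h_138 = 80;  h_139 = 22
  h_140 = 81;  h_141 = 96;  h_142 = 79;  h_143 = 18;  h_144 = 6;  h_145 = 84
  h_146 = 93;  h_147 = 78;  h_148 = 4;  h_149 = 39;  h_150 = 71;  h_151 = 60
  h_152 = 23;  h_153 = 73;  h_154 = 29;  h_155 = 51;  h_156 = 64;  h_157 = 2
  h_158 = 16;  h_159 = 83;  h_160 = 83;  h_161 = 29;  h_162 = 69;  h_163 = 83
  h_164 = 62;  h_165 = 23;  h_166 = 96;  h_167 = 91;  h_168 = 63;  h_169 = 46
  h_170 = 24;  h_171 = 37;  h_172 = 51;  h_173 = 59;  h_174 = 56;  h_175 = 64
h_176 = 28·64 + 60·56 = 11
h_177 = 28·11 + 60·64 = 74

74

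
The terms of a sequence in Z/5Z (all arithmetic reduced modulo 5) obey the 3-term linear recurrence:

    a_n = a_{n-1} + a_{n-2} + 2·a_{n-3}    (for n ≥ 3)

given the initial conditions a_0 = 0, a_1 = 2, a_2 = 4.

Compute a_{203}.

1

a_3 = 1·4 + 1·2 + 2·0 = 1
a_4 = 1·1 + 1·4 + 2·2 = 4
a_5 = 1·4 + 1·1 + 2·4 = 3
a_6 = 1·3 + 1·4 + 2·1 = 4
a_7 = 1·4 + 1·3 + 2·4 = 0
a_8 = 1·0 + 1·4 + 2·3 = 0
a_9 = 1·0 + 1·0 + 2·4 = 3
a_10 = 1·3 + 1·0 + 2·0 = 3
a_11 = 1·3 + 1·3 + 2·0 = 1
a_12 = 1·1 + 1·3 + 2·3 = 0
a_13 = 1·0 + 1·1 + 2·3 = 2
a_14 = 1·2 + 1·0 + 2·1 = 4
(a_12, a_13, a_14) = (0, 2, 4) = (a_0, a_1, a_2), so the sequence has period 12.
203 ≡ 11 (mod 12), hence a_203 = a_11 = 1.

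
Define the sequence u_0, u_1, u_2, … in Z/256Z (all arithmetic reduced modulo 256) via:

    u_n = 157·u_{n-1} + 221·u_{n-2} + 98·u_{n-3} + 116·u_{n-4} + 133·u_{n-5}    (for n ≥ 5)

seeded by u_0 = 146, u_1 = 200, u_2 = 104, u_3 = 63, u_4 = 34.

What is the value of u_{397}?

55

u_5 = 157·34 + 221·63 + 98·104 + 116·200 + 133·146 = 135
u_6 = 157·135 + 221·34 + 98·63 + 116·104 + 133·200 = 75
u_7 = 157·75 + 221·135 + 98·34 + 116·63 + 133·104 = 34
u_8 = 157·34 + 221·75 + 98·135 + 116·34 + 133·63 = 106
u_9 = 157·106 + 221·34 + 98·75 + 116·135 + 133·34 = 232
u_10 = 157·232 + 221·106 + 98·34 + 116·75 + 133·135 = 237
Continuing the recurrence:
  u_11 = 148;  u_12 = 223;  u_13 = 115;  u_14 = 158;  u_15 = 188;  u_16 = 168
  u_17 = 199;  u_18 = 98;  u_19 = 123;  u_20 = 3;  u_21 = 254;  u_22 = 62
  u_23 = 24;  u_24 = 189;  u_25 = 4;  u_26 = 219;  u_27 = 51;  u_28 = 250
  u_29 = 48;  u_30 = 24;  u_31 = 191;  u_32 = 2;  u_33 = 239;  u_34 = 59
  u_35 = 74;  u_36 = 242;  u_37 = 56;  u_38 = 125;  u_39 = 212;  u_40 = 119
  u_41 = 243;  u_42 = 166;  u_43 = 36;  u_44 = 120;  u_45 = 39;  u_46 = 194
  u_47 = 35;  u_48 = 243;  u_49 = 134;  u_50 = 134;  u_51 = 136;  u_52 = 173
  u_53 = 196;  u_54 = 243;  u_55 = 179;  u_56 = 162;  u_57 = 152;  u_58 = 136
  u_59 = 255;  u_60 = 98;  u_61 = 87;  u_62 = 43;  u_63 = 50;  u_64 = 250
  u_65 = 72;  u_66 = 205;  u_67 = 148;  u_68 = 143;  u_69 = 115;  u_70 = 238
  u_71 = 140;  u_72 = 8;  u_73 = 71;  u_74 = 162;  u_75 = 203;  u_76 = 227
  u_77 = 206;  u_78 = 78;  u_79 = 184;  u_80 = 93;  u_81 = 4;  u_82 = 139
  u_83 = 51;  u_84 = 138;  u_85 = 0;  u_86 = 184;  u_87 = 255;  u_88 = 66
  u_89 = 191;  u_90 = 27;  u_91 = 218;  u_92 = 130;  u_93 = 24;  u_94 = 221
  u_95 = 212;  u_96 = 39;  u_97 = 243;  u_98 = 118;  u_99 = 244;  u_100 = 88
  u_101 = 39;  u_102 = 2;  u_103 = 115;  u_104 = 211;  u_105 = 214;  u_106 = 150
  u_107 = 168;  u_108 = 205;  u_109 = 196;  u_110 = 163;  u_111 = 179;  u_112 = 178
  u_113 = 104;  u_114 = 168;  u_115 = 191;  u_116 = 162;  u_117 = 39;  u_118 = 11
  u_119 = 66;  u_120 = 138;  u_121 = 168;  u_122 = 173;  u_123 = 148;  u_124 = 63
  u_125 = 115;  u_126 = 62;  u_127 = 92;  u_128 = 104;  u_129 = 199;  u_130 = 226
  u_131 = 27;  u_132 = 195;  u_133 = 158;  u_134 = 94;  u_135 = 88;  u_136 = 253
  u_137 = 4;  u_138 = 59;  u_139 = 51;  u_140 = 26;  u_141 = 208;  u_142 = 88
  u_143 = 63;  u_144 = 130;  u_145 = 143;  u_146 = 251;  u_147 = 106;  u_148 = 18
  u_149 = 248;  u_150 = 61;  u_151 = 212;  u_152 = 215;  u_153 = 243;  u_154 = 70
  u_155 = 196;  u_156 = 56;  u_157 = 39;  u_158 = 66;  u_159 = 195;  u_160 = 179
  u_161 = 38;  u_162 = 166;  u_163 = 200;  u_164 = 237;  u_165 = 196;  u_166 = 83
  u_167 = 179;  u_168 = 194;  u_169 = 56;  u_170 = 200;  u_171 = 127;  u_172 = 226
  u_173 = 247;  u_174 = 235;  u_175 = 82;  u_176 = 26;  u_177 = 8;  u_178 = 141
  u_179 = 148;  u_180 = 239;  u_181 = 115;  u_182 = 142;  u_183 = 44;  u_184 = 200
  u_185 = 71;  u_186 = 34;  u_187 = 107;  u_188 = 163;  u_189 = 110;  u_190 = 110
  u_191 = 248;  u_192 = 157;  u_193 = 4;  u_194 = 235;  u_195 = 51;  u_196 = 170
  u_197 = 160;  u_198 = 248;  u_199 = 127;  u_200 = 194;  u_201 = 95;  u_202 = 219
  u_203 = 250;  u_204 = 162;  u_205 = 216;  u_206 = 157;  u_207 = 212;  u_208 = 135
  u_209 = 243;  u_210 = 22;  u_211 = 148;  u_212 = 24;  u_213 = 39;  u_214 = 130
  u_215 = 19;  u_216 = 147;  u_217 = 118;  u_218 = 182;  u_219 = 232;  u_220 = 13
  u_221 = 196;  u_222 = 3;  u_223 = 179;  u_224 = 210;  u_225 = 8;  u_226 = 232
  u_227 = 63;  u_228 = 34;  u_229 = 199;  u_230 = 203;  u_231 = 98;  u_232 = 170
  u_233 = 104;  u_234 = 109;  u_235 = 148;  u_236 = 159;  u_237 = 115;  u_238 = 222
  u_239 = 252;  u_240 = 40;  u_241 = 199;  u_242 = 98;  u_243 = 187;  u_244 = 131
  u_245 = 62;  u_246 = 126;  u_247 = 152;  u_248 = 61;  u_249 = 4;  u_250 = 155
  u_251 = 51;  u_252 = 58;  u_253 = 112;  u_254 = 152;  u_255 = 191;  u_256 = 2
  u_257 = 47;  u_258 = 187;  u_259 = 138;  u_260 = 50;  u_261 = 184;  u_262 = 253
  u_263 = 212;  u_264 = 55;  u_265 = 243;  u_266 = 230;  u_267 = 100;  u_268 = 248
  u_269 = 39;  u_270 = 194;  u_271 = 99;  u_272 = 115;  u_273 = 198;  u_274 = 198
  u_275 = 8;  u_276 = 45;  u_277 = 196;  u_278 = 179;  u_279 = 179;  u_280 = 226
  u_281 = 216;  u_282 = 8;  u_283 = 255;  u_284 = 98;  u_285 = 151;  u_286 = 171
  u_287 = 114;  u_288 = 58;  u_289 = 200;  u_290 = 77;  u_291 = 148;  u_292 = 79
  u_293 = 115;  u_294 = 46;  u_295 = 204;  u_296 = 136;  u_297 = 71;  u_298 = 162
  u_299 = 11;  u_300 = 99;  u_301 = 14;  u_302 = 142;  u_303 = 56;  u_304 = 221
  u_305 = 4;  u_306 = 75;  u_307 = 51;  u_308 = 202;  u_309 = 64;  u_310 = 56
  u_311 = 255;  u_312 = 66;  u_313 = 255;  u_314 = 155;  u_315 = 26;  u_316 = 194
  u_317 = 152;  u_318 = 93;  u_319 = 212;  u_320 = 231;  u_321 = 243;  u_322 = 182
  u_323 = 52;  u_324 = 216;  u_325 = 39;  u_326 = 2;  u_327 = 179;  u_328 = 83
  u_329 = 22;  u_330 = 214;  u_331 = 40;  u_332 = 77;  u_333 = 196;  u_334 = 99
  u_335 = 179;  u_336 = 242;  u_337 = 168;  u_338 = 40;  u_339 = 191;  u_340 = 162
  u_341 = 103;  u_342 = 139;  u_343 = 130;  u_344 = 202;  u_345 = 40;  u_346 = 45
  u_347 = 148;  u_348 = 255;  u_349 = 115;  u_350 = 126;  u_351 = 156;  u_352 = 232
  u_353 = 199;  u_354 = 226;  u_355 = 91;  u_356 = 67;  u_357 = 222;  u_358 = 158
  u_359 = 216;  u_360 = 125;  u_361 = 4;  u_362 = 251;  u_363 = 51;  u_364 = 90
  u_365 = 16;  u_366 = 216;  u_367 = 63;  u_368 = 130;  u_369 = 207;  u_370 = 123
  u_371 = 170;  u_372 = 82;  u_373 = 120;  u_374 = 189;  u_375 = 212;  u_376 = 151
  u_377 = 243;  u_378 = 134;  u_379 = 4;  u_380 = 184;  u_381 = 39;  u_382 = 66
  u_383 = 3;  u_384 = 51;  u_385 = 102;  u_386 = 230;  u_387 = 72;  u_388 = 109
  u_389 = 196;  u_390 = 19;  u_391 = 179;  u_392 = 2;  u_393 = 120;  u_394 = 72
  u_395 = 127
u_396 = 157·127 + 221·72 + 98·120 + 116·2 + 133·179 = 226
u_397 = 157·226 + 221·127 + 98·72 + 116·120 + 133·2 = 55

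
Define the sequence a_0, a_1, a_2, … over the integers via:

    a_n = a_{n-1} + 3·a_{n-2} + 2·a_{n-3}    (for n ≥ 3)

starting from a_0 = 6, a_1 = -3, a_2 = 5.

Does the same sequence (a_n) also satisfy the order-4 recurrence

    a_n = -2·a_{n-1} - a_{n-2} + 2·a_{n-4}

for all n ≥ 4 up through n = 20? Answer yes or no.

Terms a_0..a_20: 6, -3, 5, 8, 17, 51, 118, 305, 761, 1912, 4805, 12063, 30302, 76101, 191133, 480040, 1205641, 3028027, 7605030, 19100393, 47971537
n=4: candidate gives -9, actual a_4 = 17 ✗

no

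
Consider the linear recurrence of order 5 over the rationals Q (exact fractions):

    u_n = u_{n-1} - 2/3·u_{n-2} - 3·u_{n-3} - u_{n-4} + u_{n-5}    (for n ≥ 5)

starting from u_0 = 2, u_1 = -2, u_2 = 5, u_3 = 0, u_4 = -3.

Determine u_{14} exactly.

u_5 = 1·-3 + -2/3·0 + -3·5 + -1·-2 + 1·2 = -14
u_6 = 1·-14 + -2/3·-3 + -3·0 + -1·5 + 1·-2 = -19
u_7 = 1·-19 + -2/3·-14 + -3·-3 + -1·0 + 1·5 = 13/3
u_8 = 1·13/3 + -2/3·-19 + -3·-14 + -1·-3 + 1·0 = 62
u_9 = 1·62 + -2/3·13/3 + -3·-19 + -1·-14 + 1·-3 = 1144/9
u_10 = 1·1144/9 + -2/3·62 + -3·13/3 + -1·-19 + 1·-14 = 700/9
u_11 = 1·700/9 + -2/3·1144/9 + -3·62 + -1·13/3 + 1·-19 = -5840/27
u_12 = 1·-5840/27 + -2/3·700/9 + -3·1144/9 + -1·62 + 1·13/3 = -19093/27
u_13 = 1·-19093/27 + -2/3·-5840/27 + -3·700/9 + -1·1144/9 + 1·62 = -69773/81
u_14 = 1·-69773/81 + -2/3·-19093/27 + -3·-5840/27 + -1·700/9 + 1·1144/9 = 8323/27

8323/27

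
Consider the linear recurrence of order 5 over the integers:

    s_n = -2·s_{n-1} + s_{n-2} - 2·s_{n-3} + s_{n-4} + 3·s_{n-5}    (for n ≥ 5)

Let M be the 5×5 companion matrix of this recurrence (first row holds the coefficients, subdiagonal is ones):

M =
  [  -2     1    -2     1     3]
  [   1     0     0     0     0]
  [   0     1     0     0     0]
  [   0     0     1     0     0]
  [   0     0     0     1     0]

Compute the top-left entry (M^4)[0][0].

(M^4)[0][0] is the top entry after applying M 4 times to the unit state (1, 0, 0, 0, 0). Equivalently it is h_{8} for the auxiliary sequence (h_n) obeying the same recurrence with h_4 = 1 and h_i = 0 for 0 ≤ i < 4:
h_5 = -2·1 + 1·0 + -2·0 + 1·0 + 3·0 = -2
h_6 = -2·-2 + 1·1 + -2·0 + 1·0 + 3·0 = 5
h_7 = -2·5 + 1·-2 + -2·1 + 1·0 + 3·0 = -14
h_8 = -2·-14 + 1·5 + -2·-2 + 1·1 + 3·0 = 38

38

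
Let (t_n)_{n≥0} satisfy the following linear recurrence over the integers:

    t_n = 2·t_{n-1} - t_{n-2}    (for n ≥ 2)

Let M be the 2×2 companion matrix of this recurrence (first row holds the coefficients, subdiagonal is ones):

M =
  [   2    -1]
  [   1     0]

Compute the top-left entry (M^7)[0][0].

(M^7)[0][0] is the top entry after applying M 7 times to the unit state (1, 0). Equivalently it is h_{8} for the auxiliary sequence (h_n) obeying the same recurrence with h_1 = 1 and h_i = 0 for 0 ≤ i < 1:
h_2 = 2·1 + -1·0 = 2
h_3 = 2·2 + -1·1 = 3
h_4 = 2·3 + -1·2 = 4
h_5 = 2·4 + -1·3 = 5
h_6 = 2·5 + -1·4 = 6
h_7 = 2·6 + -1·5 = 7
h_8 = 2·7 + -1·6 = 8

8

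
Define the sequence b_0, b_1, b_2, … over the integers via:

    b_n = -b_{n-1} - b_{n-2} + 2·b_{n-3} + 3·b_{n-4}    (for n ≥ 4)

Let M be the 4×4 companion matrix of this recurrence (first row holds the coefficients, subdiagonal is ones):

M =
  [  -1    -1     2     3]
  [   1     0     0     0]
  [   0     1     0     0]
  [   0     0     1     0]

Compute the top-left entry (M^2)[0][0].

(M^2)[0][0] is the top entry after applying M 2 times to the unit state (1, 0, 0, 0). Equivalently it is h_{5} for the auxiliary sequence (h_n) obeying the same recurrence with h_3 = 1 and h_i = 0 for 0 ≤ i < 3:
h_4 = -1·1 + -1·0 + 2·0 + 3·0 = -1
h_5 = -1·-1 + -1·1 + 2·0 + 3·0 = 0

0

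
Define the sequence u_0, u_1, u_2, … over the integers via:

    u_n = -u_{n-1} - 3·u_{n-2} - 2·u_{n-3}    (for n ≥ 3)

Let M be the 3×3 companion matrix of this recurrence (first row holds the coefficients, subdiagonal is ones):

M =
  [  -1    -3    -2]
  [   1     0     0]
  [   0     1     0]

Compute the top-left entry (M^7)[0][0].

(M^7)[0][0] is the top entry after applying M 7 times to the unit state (1, 0, 0). Equivalently it is h_{9} for the auxiliary sequence (h_n) obeying the same recurrence with h_2 = 1 and h_i = 0 for 0 ≤ i < 2:
h_3 = -1·1 + -3·0 + -2·0 = -1
h_4 = -1·-1 + -3·1 + -2·0 = -2
h_5 = -1·-2 + -3·-1 + -2·1 = 3
h_6 = -1·3 + -3·-2 + -2·-1 = 5
h_7 = -1·5 + -3·3 + -2·-2 = -10
h_8 = -1·-10 + -3·5 + -2·3 = -11
h_9 = -1·-11 + -3·-10 + -2·5 = 31

31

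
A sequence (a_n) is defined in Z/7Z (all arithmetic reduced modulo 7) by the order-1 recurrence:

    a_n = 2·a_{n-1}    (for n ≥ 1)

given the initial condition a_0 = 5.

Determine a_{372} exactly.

a_1 = 2·5 = 3
a_2 = 2·3 = 6
a_3 = 2·6 = 5
(a_3) = (5) = (a_0), so the sequence has period 3.
372 ≡ 0 (mod 3), hence a_372 = a_0 = 5.

5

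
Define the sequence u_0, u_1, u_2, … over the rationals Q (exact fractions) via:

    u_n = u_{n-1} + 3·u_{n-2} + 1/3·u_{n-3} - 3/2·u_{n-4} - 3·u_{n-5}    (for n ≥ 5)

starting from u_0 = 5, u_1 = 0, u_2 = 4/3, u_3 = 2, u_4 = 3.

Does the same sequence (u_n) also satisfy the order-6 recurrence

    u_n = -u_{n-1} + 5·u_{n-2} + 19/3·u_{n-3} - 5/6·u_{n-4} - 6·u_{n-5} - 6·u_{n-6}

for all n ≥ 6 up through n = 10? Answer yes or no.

Terms u_0..u_10: 5, 0, 4/3, 2, 3, -50/9, 19/9, -185/9, -1435/54, -4763/54, -2903/18
n=6: candidate gives 19/9, actual u_6 = 19/9 ✓
n=7: candidate gives -185/9, actual u_7 = -185/9 ✓
n=8: candidate gives -1435/54, actual u_8 = -1435/54 ✓
n=9: candidate gives -4763/54, actual u_9 = -4763/54 ✓
n=10: candidate gives -2903/18, actual u_10 = -2903/18 ✓

yes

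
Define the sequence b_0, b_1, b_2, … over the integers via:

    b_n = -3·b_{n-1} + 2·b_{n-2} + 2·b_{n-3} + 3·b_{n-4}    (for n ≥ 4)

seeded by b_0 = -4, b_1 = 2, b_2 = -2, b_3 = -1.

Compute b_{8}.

-1249

b_4 = -3·-1 + 2·-2 + 2·2 + 3·-4 = -9
b_5 = -3·-9 + 2·-1 + 2·-2 + 3·2 = 27
b_6 = -3·27 + 2·-9 + 2·-1 + 3·-2 = -107
b_7 = -3·-107 + 2·27 + 2·-9 + 3·-1 = 354
b_8 = -3·354 + 2·-107 + 2·27 + 3·-9 = -1249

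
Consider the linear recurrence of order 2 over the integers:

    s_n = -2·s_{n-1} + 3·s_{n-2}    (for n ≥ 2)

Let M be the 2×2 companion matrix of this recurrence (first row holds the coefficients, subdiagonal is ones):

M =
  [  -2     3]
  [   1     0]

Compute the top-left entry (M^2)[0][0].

(M^2)[0][0] is the top entry after applying M 2 times to the unit state (1, 0). Equivalently it is h_{3} for the auxiliary sequence (h_n) obeying the same recurrence with h_1 = 1 and h_i = 0 for 0 ≤ i < 1:
h_2 = -2·1 + 3·0 = -2
h_3 = -2·-2 + 3·1 = 7

7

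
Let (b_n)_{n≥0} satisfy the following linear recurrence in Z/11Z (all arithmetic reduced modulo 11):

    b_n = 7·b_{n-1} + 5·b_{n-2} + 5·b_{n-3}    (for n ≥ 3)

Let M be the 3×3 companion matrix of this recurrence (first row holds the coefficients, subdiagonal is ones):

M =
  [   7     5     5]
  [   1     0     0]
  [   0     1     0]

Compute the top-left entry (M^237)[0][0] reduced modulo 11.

(M^237)[0][0] is the top entry after applying M 237 times to the unit state (1, 0, 0). Equivalently it is h_{239} for the auxiliary sequence (h_n) obeying the same recurrence with h_2 = 1 and h_i = 0 for 0 ≤ i < 2:
h_3 = 7·1 + 5·0 + 5·0 = 7
h_4 = 7·7 + 5·1 + 5·0 = 10
h_5 = 7·10 + 5·7 + 5·1 = 0
h_6 = 7·0 + 5·10 + 5·7 = 8
h_7 = 7·8 + 5·0 + 5·10 = 7
h_8 = 7·7 + 5·8 + 5·0 = 1
h_9 = 7·1 + 5·7 + 5·8 = 5
h_10 = 7·5 + 5·1 + 5·7 = 9
h_11 = 7·9 + 5·5 + 5·1 = 5
h_12 = 7·5 + 5·9 + 5·5 = 6
h_13 = 7·6 + 5·5 + 5·9 = 2
h_14 = 7·2 + 5·6 + 5·5 = 3
h_15 = 7·3 + 5·2 + 5·6 = 6
h_16 = 7·6 + 5·3 + 5·2 = 1
h_17 = 7·1 + 5·6 + 5·3 = 8
h_18 = 7·8 + 5·1 + 5·6 = 3
h_19 = 7·3 + 5·8 + 5·1 = 0
h_20 = 7·0 + 5·3 + 5·8 = 0
h_21 = 7·0 + 5·0 + 5·3 = 4
h_22 = 7·4 + 5·0 + 5·0 = 6
h_23 = 7·6 + 5·4 + 5·0 = 7
h_24 = 7·7 + 5·6 + 5·4 = 0
h_25 = 7·0 + 5·7 + 5·6 = 10
h_26 = 7·10 + 5·0 + 5·7 = 6
h_27 = 7·6 + 5·10 + 5·0 = 4
h_28 = 7·4 + 5·6 + 5·10 = 9
h_29 = 7·9 + 5·4 + 5·6 = 3
h_30 = 7·3 + 5·9 + 5·4 = 9
h_31 = 7·9 + 5·3 + 5·9 = 2
h_32 = 7·2 + 5·9 + 5·3 = 8
h_33 = 7·8 + 5·2 + 5·9 = 1
h_34 = 7·1 + 5·8 + 5·2 = 2
h_35 = 7·2 + 5·1 + 5·8 = 4
h_36 = 7·4 + 5·2 + 5·1 = 10
h_37 = 7·10 + 5·4 + 5·2 = 1
h_38 = 7·1 + 5·10 + 5·4 = 0
h_39 = 7·0 + 5·1 + 5·10 = 0
h_40 = 7·0 + 5·0 + 5·1 = 5
h_41 = 7·5 + 5·0 + 5·0 = 2
h_42 = 7·2 + 5·5 + 5·0 = 6
h_43 = 7·6 + 5·2 + 5·5 = 0
h_44 = 7·0 + 5·6 + 5·2 = 7
h_45 = 7·7 + 5·0 + 5·6 = 2
h_46 = 7·2 + 5·7 + 5·0 = 5
h_47 = 7·5 + 5·2 + 5·7 = 3
h_48 = 7·3 + 5·5 + 5·2 = 1
h_49 = 7·1 + 5·3 + 5·5 = 3
h_50 = 7·3 + 5·1 + 5·3 = 8
h_51 = 7·8 + 5·3 + 5·1 = 10
h_52 = 7·10 + 5·8 + 5·3 = 4
h_53 = 7·4 + 5·10 + 5·8 = 8
h_54 = 7·8 + 5·4 + 5·10 = 5
h_55 = 7·5 + 5·8 + 5·4 = 7
h_56 = 7·7 + 5·5 + 5·8 = 4
h_57 = 7·4 + 5·7 + 5·5 = 0
h_58 = 7·0 + 5·4 + 5·7 = 0
h_59 = 7·0 + 5·0 + 5·4 = 9
h_60 = 7·9 + 5·0 + 5·0 = 8
h_61 = 7·8 + 5·9 + 5·0 = 2
h_62 = 7·2 + 5·8 + 5·9 = 0
h_63 = 7·0 + 5·2 + 5·8 = 6
h_64 = 7·6 + 5·0 + 5·2 = 8
h_65 = 7·8 + 5·6 + 5·0 = 9
h_66 = 7·9 + 5·8 + 5·6 = 1
h_67 = 7·1 + 5·9 + 5·8 = 4
h_68 = 7·4 + 5·1 + 5·9 = 1
h_69 = 7·1 + 5·4 + 5·1 = 10
h_70 = 7·10 + 5·1 + 5·4 = 7
h_71 = 7·7 + 5·10 + 5·1 = 5
h_72 = 7·5 + 5·7 + 5·10 = 10
h_73 = 7·10 + 5·5 + 5·7 = 9
h_74 = 7·9 + 5·10 + 5·5 = 6
h_75 = 7·6 + 5·9 + 5·10 = 5
h_76 = 7·5 + 5·6 + 5·9 = 0
h_77 = 7·0 + 5·5 + 5·6 = 0
h_78 = 7·0 + 5·0 + 5·5 = 3
h_79 = 7·3 + 5·0 + 5·0 = 10
h_80 = 7·10 + 5·3 + 5·0 = 8
h_81 = 7·8 + 5·10 + 5·3 = 0
h_82 = 7·0 + 5·8 + 5·10 = 2
h_83 = 7·2 + 5·0 + 5·8 = 10
h_84 = 7·10 + 5·2 + 5·0 = 3
h_85 = 7·3 + 5·10 + 5·2 = 4
h_86 = 7·4 + 5·3 + 5·10 = 5
h_87 = 7·5 + 5·4 + 5·3 = 4
h_88 = 7·4 + 5·5 + 5·4 = 7
h_89 = 7·7 + 5·4 + 5·5 = 6
h_90 = 7·6 + 5·7 + 5·4 = 9
h_91 = 7·9 + 5·6 + 5·7 = 7
h_92 = 7·7 + 5·9 + 5·6 = 3
h_93 = 7·3 + 5·7 + 5·9 = 2
h_94 = 7·2 + 5·3 + 5·7 = 9
h_95 = 7·9 + 5·2 + 5·3 = 0
h_96 = 7·0 + 5·9 + 5·2 = 0
h_97 = 7·0 + 5·0 + 5·9 = 1
(h_95, h_96, h_97) = (0, 0, 1) = (h_0, h_1, h_2), so the sequence has period 95.
239 ≡ 49 (mod 95), hence h_239 = h_49 = 3.

3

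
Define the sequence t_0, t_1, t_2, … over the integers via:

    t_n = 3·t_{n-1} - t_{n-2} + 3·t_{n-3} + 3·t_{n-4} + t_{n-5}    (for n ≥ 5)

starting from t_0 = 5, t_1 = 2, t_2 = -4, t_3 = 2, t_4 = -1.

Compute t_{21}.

t_5 = 3·-1 + -1·2 + 3·-4 + 3·2 + 1·5 = -6
t_6 = 3·-6 + -1·-1 + 3·2 + 3·-4 + 1·2 = -21
t_7 = 3·-21 + -1·-6 + 3·-1 + 3·2 + 1·-4 = -58
t_8 = 3·-58 + -1·-21 + 3·-6 + 3·-1 + 1·2 = -172
t_9 = 3·-172 + -1·-58 + 3·-21 + 3·-6 + 1·-1 = -540
t_10 = 3·-540 + -1·-172 + 3·-58 + 3·-21 + 1·-6 = -1691
t_11 = 3·-1691 + -1·-540 + 3·-172 + 3·-58 + 1·-21 = -5244
t_12 = 3·-5244 + -1·-1691 + 3·-540 + 3·-172 + 1·-58 = -16235
t_13 = 3·-16235 + -1·-5244 + 3·-1691 + 3·-540 + 1·-172 = -50326
t_14 = 3·-50326 + -1·-16235 + 3·-5244 + 3·-1691 + 1·-540 = -156088
t_15 = 3·-156088 + -1·-50326 + 3·-16235 + 3·-5244 + 1·-1691 = -484066
t_16 = 3·-484066 + -1·-156088 + 3·-50326 + 3·-16235 + 1·-5244 = -1501037
t_17 = 3·-1501037 + -1·-484066 + 3·-156088 + 3·-50326 + 1·-16235 = -4654522
t_18 = 3·-4654522 + -1·-1501037 + 3·-484066 + 3·-156088 + 1·-50326 = -14433317
t_19 = 3·-14433317 + -1·-4654522 + 3·-1501037 + 3·-484066 + 1·-156088 = -44756826
t_20 = 3·-44756826 + -1·-14433317 + 3·-4654522 + 3·-1501037 + 1·-484066 = -138787904
t_21 = 3·-138787904 + -1·-44756826 + 3·-14433317 + 3·-4654522 + 1·-1501037 = -430371440

-430371440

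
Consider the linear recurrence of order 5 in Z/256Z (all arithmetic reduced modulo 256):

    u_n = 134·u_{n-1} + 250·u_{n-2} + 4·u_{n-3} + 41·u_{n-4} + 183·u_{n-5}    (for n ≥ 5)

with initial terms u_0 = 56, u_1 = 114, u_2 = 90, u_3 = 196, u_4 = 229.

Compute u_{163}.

189

u_5 = 134·229 + 250·196 + 4·90 + 41·114 + 183·56 = 248
u_6 = 134·248 + 250·229 + 4·196 + 41·90 + 183·114 = 106
u_7 = 134·106 + 250·248 + 4·229 + 41·196 + 183·90 = 250
u_8 = 134·250 + 250·106 + 4·248 + 41·229 + 183·196 = 9
u_9 = 134·9 + 250·250 + 4·106 + 41·248 + 183·229 = 237
u_10 = 134·237 + 250·9 + 4·250 + 41·106 + 183·248 = 2
Continuing the recurrence:
  u_11 = 114;  u_12 = 123;  u_13 = 34;  u_14 = 111;  u_15 = 234;  u_16 = 155
  u_17 = 193;  u_18 = 33;  u_19 = 255;  u_20 = 209;  u_21 = 166;  u_22 = 58
  u_23 = 42;  u_24 = 250;  u_25 = 197;  u_26 = 222;  u_27 = 174;  u_28 = 4
  u_29 = 191;  u_30 = 251;  u_31 = 136;  u_32 = 80;  u_33 = 15;  u_34 = 214
  u_35 = 31;  u_36 = 122;  u_37 = 17;  u_38 = 133;  u_39 = 17;  u_40 = 191
  u_41 = 151;  u_42 = 72;  u_43 = 238;  u_44 = 254;  u_45 = 56;  u_46 = 141
  u_47 = 12;  u_48 = 170;  u_49 = 114;  u_50 = 125;  u_51 = 33;  u_52 = 238
  u_53 = 138;  u_54 = 175;  u_55 = 186;  u_56 = 31;  u_57 = 214;  u_58 = 223
  u_59 = 21;  u_60 = 9;  u_61 = 35;  u_62 = 33;  u_63 = 94;  u_64 = 110
  u_65 = 238;  u_66 = 198;  u_67 = 109;  u_68 = 242;  u_69 = 246;  u_70 = 164
  u_71 = 219;  u_72 = 79;  u_73 = 44;  u_74 = 184;  u_75 = 211;  u_76 = 6
  u_77 = 151;  u_78 = 30;  u_79 = 149;  u_80 = 113;  u_81 = 153;  u_82 = 131
  u_83 = 15;  u_84 = 200;  u_85 = 170;  u_86 = 226;  u_87 = 124;  u_88 = 5
  u_89 = 112;  u_90 = 42;  u_91 = 218;  u_92 = 81;  u_93 = 117;  u_94 = 138
  u_95 = 178;  u_96 = 147;  u_97 = 146;  u_98 = 127;  u_99 = 130;  u_100 = 35
  u_101 = 185;  u_102 = 193;  u_103 = 215;  u_104 = 113;  u_105 = 198;  u_106 = 130
  u_107 = 146;  u_108 = 66;  u_109 = 165;  u_110 = 118;  u_111 = 62;  u_112 = 52
  u_113 = 55;  u_114 = 99;  u_115 = 160;  u_116 = 240;  u_117 = 103;  u_118 = 246
  u_119 = 127;  u_120 = 34;  u_121 = 185;  u_122 = 13;  u_123 = 49;  u_124 = 119
  u_125 = 71;  u_126 = 120;  u_127 = 38;  u_128 = 70;  u_129 = 16;  u_130 = 77
  u_131 = 228;  u_132 = 42;  u_133 = 114;  u_134 = 5;  u_135 = 41;  u_136 = 214
  u_137 = 106;  u_138 = 103;  u_139 = 234;  u_140 = 79;  u_141 = 110;  u_142 = 167
  u_143 = 45;  u_144 = 73;  u_145 = 219;  u_146 = 1;  u_147 = 30;  u_148 = 246
  u_149 = 86;  u_150 = 110;  u_151 = 237;  u_152 = 170;  u_153 = 198;  u_154 = 116
  u_155 = 83;  u_156 = 119;  u_157 = 100;  u_158 = 248;  u_159 = 139;  u_160 = 230
  u_161 = 23
u_162 = 134·23 + 250·230 + 4·139 + 41·248 + 183·100 = 6
u_163 = 134·6 + 250·23 + 4·230 + 41·139 + 183·248 = 189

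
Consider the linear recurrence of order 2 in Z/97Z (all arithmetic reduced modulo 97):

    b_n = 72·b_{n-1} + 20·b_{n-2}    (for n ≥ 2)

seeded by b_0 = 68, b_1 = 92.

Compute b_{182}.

37

b_2 = 72·92 + 20·68 = 30
b_3 = 72·30 + 20·92 = 23
b_4 = 72·23 + 20·30 = 25
b_5 = 72·25 + 20·23 = 29
b_6 = 72·29 + 20·25 = 66
b_7 = 72·66 + 20·29 = 94
Continuing the recurrence:
  b_8 = 37;  b_9 = 82;  b_10 = 48;  b_11 = 52;  b_12 = 48;  b_13 = 34
  b_14 = 13;  b_15 = 64;  b_16 = 18;  b_17 = 54;  b_18 = 77;  b_19 = 28
  b_20 = 64;  b_21 = 27;  b_22 = 23;  b_23 = 62;  b_24 = 74;  b_25 = 69
  b_26 = 46;  b_27 = 36;  b_28 = 20;  b_29 = 26;  b_30 = 41;  b_31 = 77
  b_32 = 59;  b_33 = 65;  b_34 = 40;  b_35 = 9;  b_36 = 90;  b_37 = 64
  b_38 = 6;  b_39 = 63;  b_40 = 0;  b_41 = 96;  b_42 = 25;  b_43 = 34
  b_44 = 38;  b_45 = 21;  b_46 = 41;  b_47 = 74;  b_48 = 37;  b_49 = 70
  b_50 = 57;  b_51 = 72;  b_52 = 19;  b_53 = 92;  b_54 = 20;  b_55 = 79
  b_56 = 74;  b_57 = 21;  b_58 = 82;  b_59 = 19;  b_60 = 1;  b_61 = 64
  b_62 = 69;  b_63 = 40;  b_64 = 89;  b_65 = 30;  b_66 = 60;  b_67 = 70
  b_68 = 32;  b_69 = 18;  b_70 = 93;  b_71 = 72;  b_72 = 60;  b_73 = 37
  b_74 = 81;  b_75 = 73;  b_76 = 86;  b_77 = 86;  b_78 = 55;  b_79 = 54
  b_80 = 41;  b_81 = 55;  b_82 = 27;  b_83 = 37;  b_84 = 3;  b_85 = 83
  b_86 = 22;  b_87 = 43;  b_88 = 44;  b_89 = 51;  b_90 = 90;  b_91 = 31
  b_92 = 55;  b_93 = 21;  b_94 = 90;  b_95 = 13;  b_96 = 20;  b_97 = 51
  b_98 = 95;  b_99 = 3;  b_100 = 79;  b_101 = 25;  b_102 = 82;  b_103 = 2
  b_104 = 38;  b_105 = 60;  b_106 = 36;  b_107 = 9;  b_108 = 10;  b_109 = 27
  b_110 = 10;  b_111 = 96;  b_112 = 31;  b_113 = 78;  b_114 = 28;  b_115 = 84
  b_116 = 12;  b_117 = 22;  b_118 = 78;  b_119 = 42;  b_120 = 25;  b_121 = 21
  b_122 = 72;  b_123 = 75;  b_124 = 50;  b_125 = 56;  b_126 = 85;  b_127 = 62
  b_128 = 53;  b_129 = 12;  b_130 = 81;  b_131 = 58;  b_132 = 73;  b_133 = 14
  b_134 = 43;  b_135 = 78;  b_136 = 74;  b_137 = 1;  b_138 = 0;  b_139 = 20
  b_140 = 82;  b_141 = 96;  b_142 = 16;  b_143 = 65;  b_144 = 53;  b_145 = 72
  b_146 = 36;  b_147 = 55;  b_148 = 24;  b_149 = 15;  b_150 = 8;  b_151 = 3
  b_152 = 85;  b_153 = 69;  b_154 = 72;  b_155 = 65;  b_156 = 9;  b_157 = 8
  b_158 = 77;  b_159 = 78;  b_160 = 75;  b_161 = 73;  b_162 = 63;  b_163 = 79
  b_164 = 61;  b_165 = 55;  b_166 = 39;  b_167 = 28;  b_168 = 80;  b_169 = 15
  b_170 = 61;  b_171 = 36;  b_172 = 29;  b_173 = 92;  b_174 = 26;  b_175 = 26
  b_176 = 64;  b_177 = 84;  b_178 = 53;  b_179 = 64;  b_180 = 42
b_181 = 72·42 + 20·64 = 36
b_182 = 72·36 + 20·42 = 37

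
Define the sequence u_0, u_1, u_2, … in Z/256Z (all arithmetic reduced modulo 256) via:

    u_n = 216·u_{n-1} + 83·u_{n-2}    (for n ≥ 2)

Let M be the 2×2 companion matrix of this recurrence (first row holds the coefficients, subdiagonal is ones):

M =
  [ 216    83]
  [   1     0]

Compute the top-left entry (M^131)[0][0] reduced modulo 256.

(M^131)[0][0] is the top entry after applying M 131 times to the unit state (1, 0). Equivalently it is h_{132} for the auxiliary sequence (h_n) obeying the same recurrence with h_1 = 1 and h_i = 0 for 0 ≤ i < 1:
h_2 = 216·1 + 83·0 = 216
h_3 = 216·216 + 83·1 = 147
h_4 = 216·147 + 83·216 = 16
h_5 = 216·16 + 83·147 = 41
h_6 = 216·41 + 83·16 = 200
h_7 = 216·200 + 83·41 = 11
h_8 = 216·11 + 83·200 = 32
h_9 = 216·32 + 83·11 = 145
h_10 = 216·145 + 83·32 = 184
h_11 = 216·184 + 83·145 = 67
h_12 = 216·67 + 83·184 = 48
h_13 = 216·48 + 83·67 = 57
h_14 = 216·57 + 83·48 = 168
h_15 = 216·168 + 83·57 = 59
h_16 = 216·59 + 83·168 = 64
h_17 = 216·64 + 83·59 = 33
h_18 = 216·33 + 83·64 = 152
h_19 = 216·152 + 83·33 = 243
h_20 = 216·243 + 83·152 = 80
h_21 = 216·80 + 83·243 = 73
h_22 = 216·73 + 83·80 = 136
h_23 = 216·136 + 83·73 = 107
h_24 = 216·107 + 83·136 = 96
h_25 = 216·96 + 83·107 = 177
h_26 = 216·177 + 83·96 = 120
h_27 = 216·120 + 83·177 = 163
h_28 = 216·163 + 83·120 = 112
h_29 = 216·112 + 83·163 = 89
h_30 = 216·89 + 83·112 = 104
h_31 = 216·104 + 83·89 = 155
h_32 = 216·155 + 83·104 = 128
h_33 = 216·128 + 83·155 = 65
h_34 = 216·65 + 83·128 = 88
h_35 = 216·88 + 83·65 = 83
h_36 = 216·83 + 83·88 = 144
h_37 = 216·144 + 83·83 = 105
h_38 = 216·105 + 83·144 = 72
h_39 = 216·72 + 83·105 = 203
h_40 = 216·203 + 83·72 = 160
h_41 = 216·160 + 83·203 = 209
h_42 = 216·209 + 83·160 = 56
h_43 = 216·56 + 83·209 = 3
h_44 = 216·3 + 83·56 = 176
h_45 = 216·176 + 83·3 = 121
h_46 = 216·121 + 83·176 = 40
h_47 = 216·40 + 83·121 = 251
h_48 = 216·251 + 83·40 = 192
h_49 = 216·192 + 83·251 = 97
h_50 = 216·97 + 83·192 = 24
h_51 = 216·24 + 83·97 = 179
h_52 = 216·179 + 83·24 = 208
h_53 = 216·208 + 83·179 = 137
h_54 = 216·137 + 83·208 = 8
h_55 = 216·8 + 83·137 = 43
h_56 = 216·43 + 83·8 = 224
h_57 = 216·224 + 83·43 = 241
h_58 = 216·241 + 83·224 = 248
h_59 = 216·248 + 83·241 = 99
h_60 = 216·99 + 83·248 = 240
h_61 = 216·240 + 83·99 = 153
h_62 = 216·153 + 83·240 = 232
h_63 = 216·232 + 83·153 = 91
h_64 = 216·91 + 83·232 = 0
h_65 = 216·0 + 83·91 = 129
h_66 = 216·129 + 83·0 = 216
h_67 = 216·216 + 83·129 = 19
h_68 = 216·19 + 83·216 = 16
h_69 = 216·16 + 83·19 = 169
h_70 = 216·169 + 83·16 = 200
h_71 = 216·200 + 83·169 = 139
h_72 = 216·139 + 83·200 = 32
h_73 = 216·32 + 83·139 = 17
h_74 = 216·17 + 83·32 = 184
h_75 = 216·184 + 83·17 = 195
h_76 = 216·195 + 83·184 = 48
h_77 = 216·48 + 83·195 = 185
h_78 = 216·185 + 83·48 = 168
h_79 = 216·168 + 83·185 = 187
h_80 = 216·187 + 83·168 = 64
h_81 = 216·64 + 83·187 = 161
h_82 = 216·161 + 83·64 = 152
h_83 = 216·152 + 83·161 = 115
h_84 = 216·115 + 83·152 = 80
h_85 = 216·80 + 83·115 = 201
h_86 = 216·201 + 83·80 = 136
h_87 = 216·136 + 83·201 = 235
h_88 = 216·235 + 83·136 = 96
h_89 = 216·96 + 83·235 = 49
h_90 = 216·49 + 83·96 = 120
h_91 = 216·120 + 83·49 = 35
h_92 = 216·35 + 83·120 = 112
h_93 = 216·112 + 83·35 = 217
h_94 = 216·217 + 83·112 = 104
h_95 = 216·104 + 83·217 = 27
h_96 = 216·27 + 83·104 = 128
h_97 = 216·128 + 83·27 = 193
h_98 = 216·193 + 83·128 = 88
h_99 = 216·88 + 83·193 = 211
h_100 = 216·211 + 83·88 = 144
h_101 = 216·144 + 83·211 = 233
h_102 = 216·233 + 83·144 = 72
h_103 = 216·72 + 83·233 = 75
h_104 = 216·75 + 83·72 = 160
h_105 = 216·160 + 83·75 = 81
h_106 = 216·81 + 83·160 = 56
h_107 = 216·56 + 83·81 = 131
h_108 = 216·131 + 83·56 = 176
h_109 = 216·176 + 83·131 = 249
h_110 = 216·249 + 83·176 = 40
h_111 = 216·40 + 83·249 = 123
h_112 = 216·123 + 83·40 = 192
h_113 = 216·192 + 83·123 = 225
h_114 = 216·225 + 83·192 = 24
h_115 = 216·24 + 83·225 = 51
h_116 = 216·51 + 83·24 = 208
h_117 = 216·208 + 83·51 = 9
h_118 = 216·9 + 83·208 = 8
h_119 = 216·8 + 83·9 = 171
h_120 = 216·171 + 83·8 = 224
h_121 = 216·224 + 83·171 = 113
h_122 = 216·113 + 83·224 = 248
h_123 = 216·248 + 83·113 = 227
h_124 = 216·227 + 83·248 = 240
h_125 = 216·240 + 83·227 = 25
h_126 = 216·25 + 83·240 = 232
h_127 = 216·232 + 83·25 = 219
h_128 = 216·219 + 83·232 = 0
h_129 = 216·0 + 83·219 = 1
h_130 = 216·1 + 83·0 = 216
h_131 = 216·216 + 83·1 = 147
h_132 = 216·147 + 83·216 = 16

16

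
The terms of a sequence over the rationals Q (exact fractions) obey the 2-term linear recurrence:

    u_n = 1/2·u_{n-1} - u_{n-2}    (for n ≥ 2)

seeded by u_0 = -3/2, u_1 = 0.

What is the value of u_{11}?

u_2 = 1/2·0 + -1·-3/2 = 3/2
u_3 = 1/2·3/2 + -1·0 = 3/4
u_4 = 1/2·3/4 + -1·3/2 = -9/8
u_5 = 1/2·-9/8 + -1·3/4 = -21/16
u_6 = 1/2·-21/16 + -1·-9/8 = 15/32
u_7 = 1/2·15/32 + -1·-21/16 = 99/64
u_8 = 1/2·99/64 + -1·15/32 = 39/128
u_9 = 1/2·39/128 + -1·99/64 = -357/256
u_10 = 1/2·-357/256 + -1·39/128 = -513/512
u_11 = 1/2·-513/512 + -1·-357/256 = 915/1024

915/1024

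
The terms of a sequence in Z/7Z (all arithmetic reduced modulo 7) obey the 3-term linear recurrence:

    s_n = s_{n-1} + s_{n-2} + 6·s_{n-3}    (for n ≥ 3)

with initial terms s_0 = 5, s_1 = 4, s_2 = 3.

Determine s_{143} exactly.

2

s_3 = 1·3 + 1·4 + 6·5 = 2
s_4 = 1·2 + 1·3 + 6·4 = 1
s_5 = 1·1 + 1·2 + 6·3 = 0
s_6 = 1·0 + 1·1 + 6·2 = 6
s_7 = 1·6 + 1·0 + 6·1 = 5
s_8 = 1·5 + 1·6 + 6·0 = 4
s_9 = 1·4 + 1·5 + 6·6 = 3
(s_7, s_8, s_9) = (5, 4, 3) = (s_0, s_1, s_2), so the sequence has period 7.
143 ≡ 3 (mod 7), hence s_143 = s_3 = 2.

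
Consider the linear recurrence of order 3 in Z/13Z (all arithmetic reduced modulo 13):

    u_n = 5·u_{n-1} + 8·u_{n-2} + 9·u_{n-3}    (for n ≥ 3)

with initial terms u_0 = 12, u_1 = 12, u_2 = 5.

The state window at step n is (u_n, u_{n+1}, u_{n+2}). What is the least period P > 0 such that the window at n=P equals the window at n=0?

549

n=0: window = (12, 12, 5)
n=1: window = (12, 5, 8)
n=2: window = (5, 8, 6)
n=3: window = (8, 6, 9)
n=4: window = (6, 9, 9)
n=5: window = (9, 9, 2)
n=6: window = (9, 2, 7)
n=7: window = (2, 7, 2)
n=8: window = (7, 2, 6)
n=9: window = (2, 6, 5)
n=10: window = (6, 5, 0)
n=11: window = (5, 0, 3)
n=12: window = (0, 3, 8)
n=13: window = (3, 8, 12)
n=14: window = (8, 12, 8)
n=15: window = (12, 8, 0)
n=16: window = (8, 0, 3)
n=17: window = (0, 3, 9)
n=18: window = (3, 9, 4)
n=19: window = (9, 4, 2)
n=20: window = (4, 2, 6)
n=21: window = (2, 6, 4)
n=22: window = (6, 4, 8)
n=23: window = (4, 8, 9)
n=24: window = (8, 9, 2)
n=25: window = (9, 2, 11)
n=26: window = (2, 11, 9)
n=27: window = (11, 9, 8)
n=28: window = (9, 8, 3)
n=29: window = (8, 3, 4)
n=30: window = (3, 4, 12)
n=31: window = (4, 12, 2)
n=32: window = (12, 2, 12)
n=33: window = (2, 12, 2)
n=34: window = (12, 2, 7)
n=35: window = (2, 7, 3)
n=36: window = (7, 3, 11)
n=37: window = (3, 11, 12)
n=38: window = (11, 12, 6)
n=39: window = (12, 6, 4)
n=40: window = (6, 4, 7)
…
n=547: window = (3, 2, 12)
n=548: window = (2, 12, 12)
n=549: window = (12, 12, 5)
window at n=549 equals window at n=0 → period = 549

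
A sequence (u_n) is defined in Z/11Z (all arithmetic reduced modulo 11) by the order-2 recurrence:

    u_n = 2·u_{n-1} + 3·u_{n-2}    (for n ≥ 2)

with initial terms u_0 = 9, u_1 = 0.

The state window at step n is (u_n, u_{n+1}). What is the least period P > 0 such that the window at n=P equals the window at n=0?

10

n=0: window = (9, 0)
n=1: window = (0, 5)
n=2: window = (5, 10)
n=3: window = (10, 2)
n=4: window = (2, 1)
n=5: window = (1, 8)
n=6: window = (8, 8)
n=7: window = (8, 7)
n=8: window = (7, 5)
n=9: window = (5, 9)
n=10: window = (9, 0)
window at n=10 equals window at n=0 → period = 10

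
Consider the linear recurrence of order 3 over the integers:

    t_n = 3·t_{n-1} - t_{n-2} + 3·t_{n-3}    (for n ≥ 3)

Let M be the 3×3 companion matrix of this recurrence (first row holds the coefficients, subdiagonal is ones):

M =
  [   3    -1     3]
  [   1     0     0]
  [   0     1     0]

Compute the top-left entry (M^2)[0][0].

8

(M^2)[0][0] is the top entry after applying M 2 times to the unit state (1, 0, 0). Equivalently it is h_{4} for the auxiliary sequence (h_n) obeying the same recurrence with h_2 = 1 and h_i = 0 for 0 ≤ i < 2:
h_3 = 3·1 + -1·0 + 3·0 = 3
h_4 = 3·3 + -1·1 + 3·0 = 8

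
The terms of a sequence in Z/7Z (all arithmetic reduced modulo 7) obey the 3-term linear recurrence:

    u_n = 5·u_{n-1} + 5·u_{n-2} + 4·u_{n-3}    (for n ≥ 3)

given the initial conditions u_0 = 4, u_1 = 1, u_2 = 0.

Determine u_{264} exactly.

u_3 = 5·0 + 5·1 + 4·4 = 0
u_4 = 5·0 + 5·0 + 4·1 = 4
u_5 = 5·4 + 5·0 + 4·0 = 6
u_6 = 5·6 + 5·4 + 4·0 = 1
u_7 = 5·1 + 5·6 + 4·4 = 2
u_8 = 5·2 + 5·1 + 4·6 = 4
Continuing the recurrence:
  u_9 = 6;  u_10 = 2;  u_11 = 0;  u_12 = 6;  u_13 = 3;  u_14 = 3
  u_15 = 5;  u_16 = 3;  u_17 = 3;  u_18 = 1;  u_19 = 4;  u_20 = 2
  u_21 = 6;  u_22 = 0;  u_23 = 3;  u_24 = 4;  u_25 = 0;  u_26 = 4
  u_27 = 1;  u_28 = 4;  u_29 = 6;  u_30 = 5;  u_31 = 1;  u_32 = 5
  u_33 = 1;  u_34 = 6;  u_35 = 6;  u_36 = 1;  u_37 = 3;  u_38 = 2
  u_39 = 1;  u_40 = 6;  u_41 = 1;  u_42 = 4;  u_43 = 0;  u_44 = 3
  u_45 = 3;  u_46 = 2;  u_47 = 2;  u_48 = 4;  u_49 = 3;  u_50 = 1
  u_51 = 1;  u_52 = 1;  u_53 = 0;  u_54 = 2;  u_55 = 0;  u_56 = 3
  u_57 = 2;  u_58 = 4;  u_59 = 0;  u_60 = 0;  u_61 = 2;  u_62 = 3
  u_63 = 4;  u_64 = 1;  u_65 = 2;  u_66 = 3;  u_67 = 1;  u_68 = 0
  u_69 = 3;  u_70 = 5;  u_71 = 5;  u_72 = 6;  u_73 = 5;  u_74 = 5
  u_75 = 4;  u_76 = 2;  u_77 = 1;  u_78 = 3;  u_79 = 0;  u_80 = 5
  u_81 = 2;  u_82 = 0;  u_83 = 2;  u_84 = 4;  u_85 = 2;  u_86 = 3
  u_87 = 6;  u_88 = 4;  u_89 = 6;  u_90 = 4;  u_91 = 3;  u_92 = 3
  u_93 = 4;  u_94 = 5;  u_95 = 1;  u_96 = 4;  u_97 = 3;  u_98 = 4
  u_99 = 2;  u_100 = 0;  u_101 = 5;  u_102 = 5;  u_103 = 1;  u_104 = 1
  u_105 = 2;  u_106 = 5;  u_107 = 4;  u_108 = 4;  u_109 = 4;  u_110 = 0
  u_111 = 1;  u_112 = 0;  u_113 = 5;  u_114 = 1;  u_115 = 2;  u_116 = 0
  u_117 = 0;  u_118 = 1;  u_119 = 5;  u_120 = 2;  u_121 = 4;  u_122 = 1
  u_123 = 5;  u_124 = 4;  u_125 = 0;  u_126 = 5;  u_127 = 6;  u_128 = 6
  u_129 = 3;  u_130 = 6;  u_131 = 6;  u_132 = 2;  u_133 = 1;  u_134 = 4
  u_135 = 5;  u_136 = 0;  u_137 = 6;  u_138 = 1;  u_139 = 0;  u_140 = 1
  u_141 = 2;  u_142 = 1;  u_143 = 5;  u_144 = 3;  u_145 = 2;  u_146 = 3
  u_147 = 2;  u_148 = 5;  u_149 = 5;  u_150 = 2;  u_151 = 6;  u_152 = 4
  u_153 = 2;  u_154 = 5;  u_155 = 2;  u_156 = 1;  u_157 = 0;  u_158 = 6
  u_159 = 6;  u_160 = 4;  u_161 = 4;  u_162 = 1;  u_163 = 6;  u_164 = 2
  u_165 = 2;  u_166 = 2;  u_167 = 0;  u_168 = 4;  u_169 = 0;  u_170 = 6
  u_171 = 4;  u_172 = 1;  u_173 = 0;  u_174 = 0;  u_175 = 4;  u_176 = 6
  u_177 = 1;  u_178 = 2;  u_179 = 4;  u_180 = 6;  u_181 = 2;  u_182 = 0
  u_183 = 6;  u_184 = 3;  u_185 = 3;  u_186 = 5;  u_187 = 3;  u_188 = 3
  u_189 = 1;  u_190 = 4;  u_191 = 2;  u_192 = 6;  u_193 = 0;  u_194 = 3
  u_195 = 4;  u_196 = 0;  u_197 = 4;  u_198 = 1;  u_199 = 4;  u_200 = 6
  u_201 = 5;  u_202 = 1;  u_203 = 5;  u_204 = 1;  u_205 = 6;  u_206 = 6
  u_207 = 1;  u_208 = 3;  u_209 = 2;  u_210 = 1;  u_211 = 6;  u_212 = 1
  u_213 = 4;  u_214 = 0;  u_215 = 3;  u_216 = 3;  u_217 = 2;  u_218 = 2
  u_219 = 4;  u_220 = 3;  u_221 = 1;  u_222 = 1;  u_223 = 1;  u_224 = 0
  u_225 = 2;  u_226 = 0;  u_227 = 3;  u_228 = 2;  u_229 = 4;  u_230 = 0
  u_231 = 0;  u_232 = 2;  u_233 = 3;  u_234 = 4;  u_235 = 1;  u_236 = 2
  u_237 = 3;  u_238 = 1;  u_239 = 0;  u_240 = 3;  u_241 = 5;  u_242 = 5
  u_243 = 6;  u_244 = 5;  u_245 = 5;  u_246 = 4;  u_247 = 2;  u_248 = 1
  u_249 = 3;  u_250 = 0;  u_251 = 5;  u_252 = 2;  u_253 = 0;  u_254 = 2
  u_255 = 4;  u_256 = 2;  u_257 = 3;  u_258 = 6;  u_259 = 4;  u_260 = 6
  u_261 = 4;  u_262 = 3
u_263 = 5·3 + 5·4 + 4·6 = 3
u_264 = 5·3 + 5·3 + 4·4 = 4

4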